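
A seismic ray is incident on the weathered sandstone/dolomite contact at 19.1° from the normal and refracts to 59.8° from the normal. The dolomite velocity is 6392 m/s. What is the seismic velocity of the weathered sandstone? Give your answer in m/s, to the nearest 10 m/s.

Snell's law: sin 19.1°/V₁ = sin 59.8°/V₂.
V₁ = V₂·sin 19.1°/sin 59.8° = 6392 × 0.3786 = 2420.04 m/s.

2420 m/s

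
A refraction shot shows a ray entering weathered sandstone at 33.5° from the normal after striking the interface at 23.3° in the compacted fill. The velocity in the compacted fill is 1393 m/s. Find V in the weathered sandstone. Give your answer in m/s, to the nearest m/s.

Snell's law: sin 23.3°/V₁ = sin 33.5°/V₂.
V₂ = V₁·sin 33.5°/sin 23.3° = 1393 × 1.3954 = 1943.77 m/s.

1944 m/s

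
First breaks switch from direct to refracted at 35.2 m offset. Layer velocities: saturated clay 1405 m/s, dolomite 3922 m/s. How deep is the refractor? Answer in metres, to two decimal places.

12.10 m

x_cross = 2h·√((V₂+V₁)/(V₂−V₁)) → h = x_cross / (2·√((V₂+V₁)/(V₂−V₁))).
√((V₂+V₁)/(V₂−V₁)) = √((3922+1405)/(3922−1405)) = 1.4548.
h = 35.2 / (2·1.4548) = 12.10 m.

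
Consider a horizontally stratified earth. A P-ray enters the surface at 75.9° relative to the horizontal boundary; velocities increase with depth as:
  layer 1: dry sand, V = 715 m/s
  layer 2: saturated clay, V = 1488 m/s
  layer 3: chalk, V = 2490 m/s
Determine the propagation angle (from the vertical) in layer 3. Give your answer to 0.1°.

From the normal: θ₁ = 90° − 75.9° = 14.1°.
Ray parameter p = sin 14.1° / 715 = 3.4072e-04 s/m.
sin θ_3 = p·V_3 = 3.4072e-04 × 2490 = 0.8484.
θ_3 = 58.04° from the vertical.

58.0°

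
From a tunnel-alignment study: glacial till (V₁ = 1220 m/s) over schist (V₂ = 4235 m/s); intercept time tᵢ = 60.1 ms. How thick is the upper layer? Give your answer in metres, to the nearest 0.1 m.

38.3 m

θ_c = arcsin(1220/4235) = 16.74°; cos θ_c = 0.9576.
tᵢ = 2h cos θ_c/V₁ ⇒ h = tᵢ·V₁/(2 cos θ_c) = 0.0601·1220/(2·0.9576) = 38.28 m.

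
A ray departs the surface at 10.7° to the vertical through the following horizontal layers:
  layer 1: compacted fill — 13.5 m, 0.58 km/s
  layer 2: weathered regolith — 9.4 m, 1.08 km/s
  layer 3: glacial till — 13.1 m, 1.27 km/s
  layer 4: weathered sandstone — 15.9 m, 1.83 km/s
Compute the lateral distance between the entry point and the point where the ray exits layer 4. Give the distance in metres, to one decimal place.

Ray parameter p = sin 10.7° / 0.58 km/s = 3.2011e-01 s/km.
Layer 1: θ = 10.70°; offset = 13.5·tan 10.70° = 2.551 m.
Layer 2: sin θ = p·1.08 = 0.3457 → θ = 20.23°; offset = 9.4·tan 20.23° = 3.463 m.
Layer 3: sin θ = p·1.27 = 0.4065 → θ = 23.99°; offset = 13.1·tan 23.99° = 5.829 m.
Layer 4: sin θ = p·1.83 = 0.5858 → θ = 35.86°; offset = 15.9·tan 35.86° = 11.493 m.
Total horizontal offset = 23.336 m.

23.3 m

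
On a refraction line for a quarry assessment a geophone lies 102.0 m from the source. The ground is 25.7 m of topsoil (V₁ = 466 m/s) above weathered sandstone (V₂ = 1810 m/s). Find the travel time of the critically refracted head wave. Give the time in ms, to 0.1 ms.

t = x/V₂ + 2h·√(V₂²−V₁²)/(V₁V₂).
√(V₂²−V₁²) = √(1810²−466²) = 1749.0 m/s; delay term = 2·25.7·1749.0/(466·1810) = 0.10658 s.
t = 102.0/1810 + 0.10658 = 0.16294 s.

162.9 ms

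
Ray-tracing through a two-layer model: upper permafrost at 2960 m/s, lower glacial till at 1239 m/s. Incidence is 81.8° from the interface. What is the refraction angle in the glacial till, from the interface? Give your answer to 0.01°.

86.58°

Convert to the normal: θ₁ = 90° − 81.8° = 8.2°.
sin θ₁/V₁ = sin θ₂/V₂ ⇒ sin θ₂ = 1239·sin 8.2°/2960 = 1239·0.1426/2960 = 0.0597.
θ₂ = arcsin 0.0597 = 3.42° from the normal.
From the interface: 90° − 3.42° = 86.58°.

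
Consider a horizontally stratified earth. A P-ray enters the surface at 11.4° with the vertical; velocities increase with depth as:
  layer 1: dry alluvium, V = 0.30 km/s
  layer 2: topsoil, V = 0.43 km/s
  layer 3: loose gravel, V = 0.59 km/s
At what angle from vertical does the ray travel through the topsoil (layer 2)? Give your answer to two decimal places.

16.46°

Snell's law across each interface conserves sin θ / V, so sin θ_2 = V_2·sin θ₁/V₁.
sin θ_2 = 0.43 × sin 11.4° / 0.30 = 0.2833.
θ_2 = 16.46° from the vertical.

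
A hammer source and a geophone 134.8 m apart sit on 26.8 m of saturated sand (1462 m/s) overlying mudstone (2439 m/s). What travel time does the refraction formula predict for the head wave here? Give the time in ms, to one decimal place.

84.6 ms

t = x/V₂ + 2h·√(V₂²−V₁²)/(V₁V₂).
√(V₂²−V₁²) = √(2439²−1462²) = 1952.2 m/s; delay term = 2·26.8·1952.2/(1462·2439) = 0.02935 s.
t = 134.8/2439 + 0.02935 = 0.08461 s.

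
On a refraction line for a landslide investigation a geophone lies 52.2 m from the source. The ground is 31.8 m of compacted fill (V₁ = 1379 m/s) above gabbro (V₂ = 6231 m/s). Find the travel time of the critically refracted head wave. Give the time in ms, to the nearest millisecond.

53 ms

t = x/V₂ + 2h·√(V₂²−V₁²)/(V₁V₂).
√(V₂²−V₁²) = √(6231²−1379²) = 6076.5 m/s; delay term = 2·31.8·6076.5/(1379·6231) = 0.04498 s.
t = 52.2/6231 + 0.04498 = 0.05335 s.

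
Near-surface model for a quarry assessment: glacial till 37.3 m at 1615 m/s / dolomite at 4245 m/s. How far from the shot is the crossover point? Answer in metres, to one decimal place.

x_cross = 2h·√((V₂+V₁)/(V₂−V₁)).
(V₂+V₁)/(V₂−V₁) = (4245+1615)/(4245−1615) = 2.2281; √ = 1.4927.
x_cross = 2·37.3·1.4927 = 111.36 m.

111.4 m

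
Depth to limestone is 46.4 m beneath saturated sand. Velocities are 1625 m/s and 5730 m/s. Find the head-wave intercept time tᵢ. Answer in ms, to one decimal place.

54.8 ms

tᵢ = 2h·√(V₂²−V₁²)/(V₁V₂).
√(V₂²−V₁²) = √(5730²−1625²) = 5494.7 m/s.
tᵢ = 2·46.4·5494.7/(1625·5730) = 0.05476 s.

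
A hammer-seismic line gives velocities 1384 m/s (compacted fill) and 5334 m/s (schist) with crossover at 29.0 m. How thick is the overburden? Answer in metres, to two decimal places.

x_cross = 2h·√((V₂+V₁)/(V₂−V₁)) → h = x_cross / (2·√((V₂+V₁)/(V₂−V₁))).
√((V₂+V₁)/(V₂−V₁)) = √((5334+1384)/(5334−1384)) = 1.3041.
h = 29.0 / (2·1.3041) = 11.12 m.

11.12 m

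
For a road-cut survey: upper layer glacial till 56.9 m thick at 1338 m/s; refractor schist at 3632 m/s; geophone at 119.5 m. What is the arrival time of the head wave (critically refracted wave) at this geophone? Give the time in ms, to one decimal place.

112.0 ms

θ_c = arcsin(V₁/V₂) = arcsin(1338/3632) = 21.62°, cos θ_c = 0.9297.
Intercept time tᵢ = 2h cos θ_c / V₁ = 2·56.9·0.9297/1338 = 0.07907 s.
t = x/V₂ + tᵢ = 119.5/3632 + 0.07907 = 0.11197 s.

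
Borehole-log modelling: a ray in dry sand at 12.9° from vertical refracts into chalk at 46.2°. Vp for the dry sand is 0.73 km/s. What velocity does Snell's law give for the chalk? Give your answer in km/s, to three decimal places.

sin 12.9° = 0.2233; sin 46.2° = 0.7218.
V₂ = V₁·(sin θ₂/sin θ₁) = 0.73·(0.7218/0.2233) = 2.360 km/s.

2.360 km/s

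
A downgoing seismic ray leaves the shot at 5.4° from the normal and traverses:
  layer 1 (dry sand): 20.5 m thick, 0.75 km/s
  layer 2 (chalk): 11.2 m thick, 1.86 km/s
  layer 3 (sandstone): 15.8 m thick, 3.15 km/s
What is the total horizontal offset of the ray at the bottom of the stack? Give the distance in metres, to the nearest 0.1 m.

p = sin θ₁/V₁ = sin 5.4°/0.75 = 1.2548e-01 s/km is conserved through the stack.
Layer 1: θ = 5.40°; offset = 20.5·tan 5.40° = 1.938 m.
Layer 2: sin θ = p·1.86 = 0.2334 → θ = 13.50°; offset = 11.2·tan 13.50° = 2.688 m.
Layer 3: sin θ = p·3.15 = 0.3953 → θ = 23.28°; offset = 15.8·tan 23.28° = 6.799 m.
Summing the layer offsets gives 11.425 m.

11.4 m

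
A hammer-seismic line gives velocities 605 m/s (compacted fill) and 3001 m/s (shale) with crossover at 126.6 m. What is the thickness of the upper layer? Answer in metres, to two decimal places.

h = (x_cross/2)·√((V₂−V₁)/(V₂+V₁)).
(V₂−V₁)/(V₂+V₁) = (3001−605)/(3001+605) = 0.6644; √ = 0.8151.
h = (126.6/2)·0.8151 = 51.60 m.

51.60 m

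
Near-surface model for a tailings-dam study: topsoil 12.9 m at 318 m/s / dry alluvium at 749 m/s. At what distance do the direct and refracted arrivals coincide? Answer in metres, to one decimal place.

θ_c = arcsin(318/749) = 25.12°, so cos θ_c = 0.9054 and tᵢ = 2h cos θ_c/V₁ = 0.0735 s.
At crossover x/V₁ = x/V₂ + tᵢ ⇒ x = tᵢ/(1/V₁ − 1/V₂) = 0.07346/(3.1447e-03 − 1.3351e-03) = 40.59 m.

40.6 m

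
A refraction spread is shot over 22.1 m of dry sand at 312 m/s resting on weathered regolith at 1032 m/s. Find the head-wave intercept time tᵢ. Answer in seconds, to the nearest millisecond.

0.135 s

θ_c = arcsin(V₁/V₂) = arcsin(312/1032) = 17.60°; cos θ_c = 0.9532.
tᵢ = 2h·cos θ_c / V₁ = 2·22.1·0.9532 / 312 = 0.13504 s.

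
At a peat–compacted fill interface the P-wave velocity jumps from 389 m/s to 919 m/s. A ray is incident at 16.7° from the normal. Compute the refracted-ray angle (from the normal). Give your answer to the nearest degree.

Snell's law: sin θ₂ = (V₂/V₁)·sin θ₁ = (919/389)·sin 16.7° = 0.6789.
θ₂ = arcsin 0.6789 = 42.76° from the normal.

43°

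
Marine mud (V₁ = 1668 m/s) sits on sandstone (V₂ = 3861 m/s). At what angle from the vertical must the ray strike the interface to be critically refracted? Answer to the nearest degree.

26°

Critical incidence: sin θ_c = V₁/V₂ = 1668/3861 = 0.4320.
θ_c = arcsin 0.4320 = 25.60°.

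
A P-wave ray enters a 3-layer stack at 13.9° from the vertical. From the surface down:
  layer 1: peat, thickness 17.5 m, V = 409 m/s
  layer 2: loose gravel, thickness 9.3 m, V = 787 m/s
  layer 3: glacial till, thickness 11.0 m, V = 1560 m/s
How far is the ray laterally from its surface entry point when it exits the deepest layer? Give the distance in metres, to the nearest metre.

34 m

Apply Snell's law at each interface; in layer i the horizontal offset is hᵢ·tan θᵢ.
Layer 1: θ = 13.90°; offset = 17.5·tan 13.90° = 4.331 m.
Layer 2: sin θ = 787·sin 13.9°/409 = 0.4622, θ = 27.53°; offset = 9.3·tan 27.53° = 4.848 m.
Layer 3: sin θ = 1560·sin 13.9°/409 = 0.9163, θ = 66.39°; offset = 11.0·tan 66.39° = 25.163 m.
Summing the layer offsets gives 34.341 m.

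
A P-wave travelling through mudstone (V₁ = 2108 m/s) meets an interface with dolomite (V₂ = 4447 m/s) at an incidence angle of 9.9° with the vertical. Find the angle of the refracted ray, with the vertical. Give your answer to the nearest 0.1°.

sin θ₁/V₁ = sin θ₂/V₂ ⇒ sin θ₂ = 4447·sin 9.9°/2108 = 4447·0.1719/2108 = 0.3627.
θ₂ = sin⁻¹(0.3627) = 21.27° (from vertical).

21.3°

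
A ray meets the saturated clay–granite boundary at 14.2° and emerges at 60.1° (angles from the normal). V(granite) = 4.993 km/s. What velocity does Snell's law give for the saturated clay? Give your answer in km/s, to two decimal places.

1.41 km/s

sin 14.2° = 0.2453; sin 60.1° = 0.8669.
V₁ = V₂·(sin θ₁/sin θ₂) = 4.993·(0.2453/0.8669) = 1.41 km/s.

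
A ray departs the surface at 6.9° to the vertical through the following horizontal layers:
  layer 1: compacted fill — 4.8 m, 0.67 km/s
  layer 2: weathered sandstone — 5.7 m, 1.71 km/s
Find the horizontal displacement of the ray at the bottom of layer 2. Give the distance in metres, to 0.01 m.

2.42 m

Apply Snell's law at each interface; in layer i the horizontal offset is hᵢ·tan θᵢ.
Layer 1: θ = 6.90°; offset = 4.8·tan 6.90° = 0.5809 m.
Layer 2: sin θ = 1.71·sin 6.9°/0.67 = 0.3066, θ = 17.86°; offset = 5.7·tan 17.86° = 1.8362 m.
Summing the layer offsets gives 2.4170 m.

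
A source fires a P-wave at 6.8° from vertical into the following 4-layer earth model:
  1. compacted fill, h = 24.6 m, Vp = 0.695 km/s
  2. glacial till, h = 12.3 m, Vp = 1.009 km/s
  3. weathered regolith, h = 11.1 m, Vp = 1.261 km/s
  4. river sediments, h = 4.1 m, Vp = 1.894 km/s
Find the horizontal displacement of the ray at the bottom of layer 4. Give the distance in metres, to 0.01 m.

Ray parameter p = sin 6.8° / 0.695 km/s = 1.7037e-01 s/km.
Layer 1: θ = 6.80°; offset = 24.6·tan 6.80° = 2.9334 m.
Layer 2: sin θ = p·1.009 = 0.1719 → θ = 9.90°; offset = 12.3·tan 9.90° = 2.1463 m.
Layer 3: sin θ = p·1.261 = 0.2148 → θ = 12.41°; offset = 11.1·tan 12.41° = 2.4416 m.
Layer 4: sin θ = p·1.894 = 0.3227 → θ = 18.82°; offset = 4.1·tan 18.82° = 1.3977 m.
Σ offsets = 8.9190 m.

8.92 m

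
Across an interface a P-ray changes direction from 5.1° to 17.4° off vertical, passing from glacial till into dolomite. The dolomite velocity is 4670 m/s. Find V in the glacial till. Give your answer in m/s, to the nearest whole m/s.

1388 m/s

sin 5.1° = 0.0889; sin 17.4° = 0.2990.
V₁ = V₂·(sin θ₁/sin θ₂) = 4670·(0.0889/0.2990) = 1388.23 m/s.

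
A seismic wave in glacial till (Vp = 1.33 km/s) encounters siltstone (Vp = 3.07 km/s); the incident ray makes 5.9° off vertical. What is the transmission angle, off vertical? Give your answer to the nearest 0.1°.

13.7°

Snell's law: sin θ₂ = (V₂/V₁)·sin θ₁ = (3.07/1.33)·sin 5.9° = 0.2373.
θ₂ = arcsin 0.2373 = 13.73° from the normal.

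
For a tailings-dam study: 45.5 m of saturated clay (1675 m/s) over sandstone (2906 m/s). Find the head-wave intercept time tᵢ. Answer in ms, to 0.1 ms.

44.4 ms

tᵢ = 2h·√(V₂²−V₁²)/(V₁V₂).
√(V₂²−V₁²) = √(2906²−1675²) = 2374.7 m/s.
tᵢ = 2·45.5·2374.7/(1675·2906) = 0.04440 s.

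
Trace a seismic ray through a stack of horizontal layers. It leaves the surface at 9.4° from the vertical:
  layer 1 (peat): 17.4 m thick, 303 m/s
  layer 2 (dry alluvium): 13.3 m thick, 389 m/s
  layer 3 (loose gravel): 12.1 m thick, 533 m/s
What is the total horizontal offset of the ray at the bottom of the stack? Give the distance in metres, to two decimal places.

p = sin θ₁/V₁ = sin 9.4°/303 = 5.3903e-04 s/m is conserved through the stack.
Layer 1: θ = 9.40°; offset = 17.4·tan 9.40° = 2.8806 m.
Layer 2: sin θ = p·389 = 0.2097 → θ = 12.10°; offset = 13.3·tan 12.10° = 2.8522 m.
Layer 3: sin θ = p·533 = 0.2873 → θ = 16.70°; offset = 12.1·tan 16.70° = 3.6294 m.
Total horizontal offset = 9.3621 m.

9.36 m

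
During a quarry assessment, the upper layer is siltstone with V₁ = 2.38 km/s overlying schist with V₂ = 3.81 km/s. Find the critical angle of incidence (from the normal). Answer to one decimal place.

38.7°

Critical incidence: sin θ_c = V₁/V₂ = 2.38/3.81 = 0.6247.
θ_c = arcsin 0.6247 = 38.66°.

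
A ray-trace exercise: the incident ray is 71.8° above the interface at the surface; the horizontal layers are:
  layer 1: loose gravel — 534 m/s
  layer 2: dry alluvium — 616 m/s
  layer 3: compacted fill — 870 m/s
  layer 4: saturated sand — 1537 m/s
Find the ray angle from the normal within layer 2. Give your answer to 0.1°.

21.1°

From the normal: θ₁ = 90° − 71.8° = 18.2°.
Ray parameter p = sin 18.2° / 534 = 5.8490e-04 s/m.
sin θ_2 = p·V_2 = 5.8490e-04 × 616 = 0.3603.
θ_2 = 21.12° from the vertical.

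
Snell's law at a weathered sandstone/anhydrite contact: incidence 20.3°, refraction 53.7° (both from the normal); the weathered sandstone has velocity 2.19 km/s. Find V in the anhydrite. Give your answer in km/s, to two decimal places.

Snell's law: sin 20.3°/V₁ = sin 53.7°/V₂.
V₂ = V₁·sin 53.7°/sin 20.3° = 2.19 × 2.3230 = 5.09 km/s.

5.09 km/s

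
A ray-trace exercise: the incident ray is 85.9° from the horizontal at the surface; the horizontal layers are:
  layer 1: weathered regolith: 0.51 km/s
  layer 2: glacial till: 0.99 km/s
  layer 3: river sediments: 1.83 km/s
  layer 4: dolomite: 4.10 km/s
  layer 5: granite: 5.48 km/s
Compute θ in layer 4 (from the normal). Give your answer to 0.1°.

From the normal: θ₁ = 90° − 85.9° = 4.1°.
Ray parameter p = sin 4.1° / 0.51 = 1.4019e-01 s/km.
sin θ_4 = p·V_4 = 1.4019e-01 × 4.10 = 0.5748.
θ_4 = 35.08° from the vertical.

35.1°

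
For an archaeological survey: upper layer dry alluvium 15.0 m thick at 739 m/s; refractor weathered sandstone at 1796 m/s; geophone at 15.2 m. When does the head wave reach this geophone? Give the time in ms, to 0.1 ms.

45.5 ms

t = x/V₂ + 2h·√(V₂²−V₁²)/(V₁V₂).
√(V₂²−V₁²) = √(1796²−739²) = 1636.9 m/s; delay term = 2·15.0·1636.9/(739·1796) = 0.03700 s.
t = 15.2/1796 + 0.03700 = 0.04546 s.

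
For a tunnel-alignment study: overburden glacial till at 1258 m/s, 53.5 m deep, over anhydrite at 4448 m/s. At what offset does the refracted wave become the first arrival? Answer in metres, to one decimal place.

143.1 m

θ_c = arcsin(1258/4448) = 16.43°, so cos θ_c = 0.9592 and tᵢ = 2h cos θ_c/V₁ = 0.0816 s.
At crossover x/V₁ = x/V₂ + tᵢ ⇒ x = tᵢ/(1/V₁ − 1/V₂) = 0.08158/(7.9491e-04 − 2.2482e-04) = 143.10 m.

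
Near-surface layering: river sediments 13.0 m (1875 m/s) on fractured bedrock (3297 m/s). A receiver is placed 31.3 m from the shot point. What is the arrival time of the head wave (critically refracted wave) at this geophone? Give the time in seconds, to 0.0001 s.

0.0209 s

θ_c = arcsin(V₁/V₂) = arcsin(1875/3297) = 34.66°, cos θ_c = 0.8225.
Intercept time tᵢ = 2h cos θ_c / V₁ = 2·13.0·0.8225/1875 = 0.01141 s.
t = x/V₂ + tᵢ = 31.3/3297 + 0.01141 = 0.02090 s.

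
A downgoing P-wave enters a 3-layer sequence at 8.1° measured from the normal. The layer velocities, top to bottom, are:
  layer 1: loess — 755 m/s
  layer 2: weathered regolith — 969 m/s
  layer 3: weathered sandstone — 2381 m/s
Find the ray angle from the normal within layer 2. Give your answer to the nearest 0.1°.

Ray parameter p = sin 8.1° / 755 = 1.8662e-04 s/m.
sin θ_2 = p·V_2 = 1.8662e-04 × 969 = 0.1808.
θ_2 = 10.42° from the vertical.

10.4°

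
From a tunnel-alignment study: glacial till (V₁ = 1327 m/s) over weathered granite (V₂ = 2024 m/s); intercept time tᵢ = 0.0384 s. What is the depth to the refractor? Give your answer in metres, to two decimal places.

h = tᵢ·V₁·V₂ / (2·√(V₂²−V₁²)).
√(V₂²−V₁²) = √(2024² − 1327²) = 1528.3 m/s.
h = 0.0384 s × 1327 × 2024 / (2 × 1528.3) = 33.74 m.

33.74 m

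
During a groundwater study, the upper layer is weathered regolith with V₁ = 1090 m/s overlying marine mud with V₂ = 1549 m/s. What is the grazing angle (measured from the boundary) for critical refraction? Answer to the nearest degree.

45°

At critical incidence the refracted ray runs along the interface (θ₂ = 90°), so sin θ_c = V₁/V₂.
θ_c = arcsin(1090/1549) = arcsin 0.7037 = 44.72°.
Measured from the interface: 90° − 44.72° = 45.28°.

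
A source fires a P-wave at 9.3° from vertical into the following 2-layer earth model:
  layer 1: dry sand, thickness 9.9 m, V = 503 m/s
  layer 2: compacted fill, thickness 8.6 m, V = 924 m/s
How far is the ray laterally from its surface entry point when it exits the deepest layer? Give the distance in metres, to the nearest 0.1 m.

4.3 m

p = sin θ₁/V₁ = sin 9.3°/503 = 3.2128e-04 s/m is conserved through the stack.
Layer 1: θ = 9.30°; offset = 9.9·tan 9.30° = 1.621 m.
Layer 2: sin θ = p·924 = 0.2969 → θ = 17.27°; offset = 8.6·tan 17.27° = 2.674 m.
Summing the layer offsets gives 4.295 m.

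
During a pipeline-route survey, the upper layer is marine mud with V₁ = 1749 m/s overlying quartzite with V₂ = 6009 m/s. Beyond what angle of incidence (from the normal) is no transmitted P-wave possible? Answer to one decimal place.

16.9°

At critical incidence the refracted ray runs along the interface (θ₂ = 90°), so sin θ_c = V₁/V₂.
θ_c = arcsin(1749/6009) = arcsin 0.2911 = 16.92°.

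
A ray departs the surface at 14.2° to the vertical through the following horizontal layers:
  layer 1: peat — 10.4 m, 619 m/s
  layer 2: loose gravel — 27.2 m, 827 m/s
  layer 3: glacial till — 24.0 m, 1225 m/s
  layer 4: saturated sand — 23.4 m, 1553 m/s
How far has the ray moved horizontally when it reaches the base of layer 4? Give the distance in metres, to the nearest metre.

Apply Snell's law at each interface; in layer i the horizontal offset is hᵢ·tan θᵢ.
Layer 1: θ = 14.20°; offset = 10.4·tan 14.20° = 2.632 m.
Layer 2: sin θ = 827·sin 14.2°/619 = 0.3277, θ = 19.13°; offset = 27.2·tan 19.13° = 9.436 m.
Layer 3: sin θ = 1225·sin 14.2°/619 = 0.4855, θ = 29.04°; offset = 24.0·tan 29.04° = 13.327 m.
Layer 4: sin θ = 1553·sin 14.2°/619 = 0.6154, θ = 37.98°; offset = 23.4·tan 37.98° = 18.272 m.
Σ offsets = 43.666 m.

44 m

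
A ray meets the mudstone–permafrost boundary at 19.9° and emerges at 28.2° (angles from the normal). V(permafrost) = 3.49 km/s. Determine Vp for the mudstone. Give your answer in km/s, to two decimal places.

sin 19.9° = 0.3404; sin 28.2° = 0.4726.
V₁ = V₂·(sin θ₁/sin θ₂) = 3.49·(0.3404/0.4726) = 2.51 km/s.

2.51 km/s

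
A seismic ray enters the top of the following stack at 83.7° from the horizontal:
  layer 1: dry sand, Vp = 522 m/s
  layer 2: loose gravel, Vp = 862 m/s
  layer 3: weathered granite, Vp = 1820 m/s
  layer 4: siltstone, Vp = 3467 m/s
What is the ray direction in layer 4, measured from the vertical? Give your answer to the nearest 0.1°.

46.8°

From the normal: θ₁ = 90° − 83.7° = 6.3°.
Ray parameter p = sin 6.3° / 522 = 2.1022e-04 s/m.
sin θ_4 = p·V_4 = 2.1022e-04 × 3467 = 0.7288.
θ_4 = arcsin 0.7288 = 46.79°.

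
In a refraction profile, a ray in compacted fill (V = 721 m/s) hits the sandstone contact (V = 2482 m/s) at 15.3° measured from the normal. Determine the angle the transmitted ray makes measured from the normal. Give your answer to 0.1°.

65.3°

Snell's law: sin θ₂ = (V₂/V₁)·sin θ₁ = (2482/721)·sin 15.3° = 0.9084.
θ₂ = sin⁻¹(0.9084) = 65.28° (from vertical).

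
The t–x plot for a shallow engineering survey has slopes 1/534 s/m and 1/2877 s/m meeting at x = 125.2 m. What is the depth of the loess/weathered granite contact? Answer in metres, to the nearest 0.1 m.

51.9 m

x_cross = 2h·√((V₂+V₁)/(V₂−V₁)) → h = x_cross / (2·√((V₂+V₁)/(V₂−V₁))).
√((V₂+V₁)/(V₂−V₁)) = √((2877+534)/(2877−534)) = 1.2066.
h = 125.2 / (2·1.2066) = 51.88 m.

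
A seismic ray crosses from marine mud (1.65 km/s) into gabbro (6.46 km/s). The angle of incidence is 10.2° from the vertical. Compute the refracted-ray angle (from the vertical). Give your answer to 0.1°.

sin θ₁/V₁ = sin θ₂/V₂ ⇒ sin θ₂ = 6.46·sin 10.2°/1.65 = 6.46·0.1771/1.65 = 0.6933.
θ₂ = arcsin 0.6933 = 43.89° from the normal.

43.9°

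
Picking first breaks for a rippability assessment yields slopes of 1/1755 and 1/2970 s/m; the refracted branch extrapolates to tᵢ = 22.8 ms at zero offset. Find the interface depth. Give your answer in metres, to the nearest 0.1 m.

h = tᵢ·V₁·V₂ / (2·√(V₂²−V₁²)).
√(V₂²−V₁²) = √(2970² − 1755²) = 2396.0 m/s.
h = 0.0228 s × 1755 × 2970 / (2 × 2396.0) = 24.80 m.

24.8 m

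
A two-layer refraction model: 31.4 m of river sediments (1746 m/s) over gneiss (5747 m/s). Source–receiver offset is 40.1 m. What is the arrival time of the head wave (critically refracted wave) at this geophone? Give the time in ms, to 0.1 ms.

θ_c = arcsin(V₁/V₂) = arcsin(1746/5747) = 17.69°, cos θ_c = 0.9527.
Intercept time tᵢ = 2h cos θ_c / V₁ = 2·31.4·0.9527/1746 = 0.03427 s.
t = x/V₂ + tᵢ = 40.1/5747 + 0.03427 = 0.04125 s.

41.2 ms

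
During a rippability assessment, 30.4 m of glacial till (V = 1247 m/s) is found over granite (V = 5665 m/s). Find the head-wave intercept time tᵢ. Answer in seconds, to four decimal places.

0.0476 s

tᵢ = 2h·√(V₂²−V₁²)/(V₁V₂).
√(V₂²−V₁²) = √(5665²−1247²) = 5526.0 m/s.
tᵢ = 2·30.4·5526.0/(1247·5665) = 0.04756 s.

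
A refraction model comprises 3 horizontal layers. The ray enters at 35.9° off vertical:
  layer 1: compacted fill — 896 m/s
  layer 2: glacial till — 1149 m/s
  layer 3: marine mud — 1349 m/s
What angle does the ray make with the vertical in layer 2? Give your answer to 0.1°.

Snell's law across each interface conserves sin θ / V, so sin θ_2 = V_2·sin θ₁/V₁.
sin θ_2 = 1149 × sin 35.9° / 896 = 0.7519.
θ_2 = arcsin 0.7519 = 48.76°.

48.8°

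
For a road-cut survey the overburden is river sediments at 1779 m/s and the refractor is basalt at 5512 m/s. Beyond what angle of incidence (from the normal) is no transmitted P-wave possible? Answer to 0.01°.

Critical incidence: sin θ_c = V₁/V₂ = 1779/5512 = 0.3228.
θ_c = arcsin 0.3228 = 18.83°.

18.83°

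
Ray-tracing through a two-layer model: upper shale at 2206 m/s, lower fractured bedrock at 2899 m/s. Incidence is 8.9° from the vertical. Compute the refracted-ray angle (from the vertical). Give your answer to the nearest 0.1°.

Snell's law: sin θ₂ = (V₂/V₁)·sin θ₁ = (2899/2206)·sin 8.9° = 0.2033.
θ₂ = arcsin 0.2033 = 11.73° from the normal.

11.7°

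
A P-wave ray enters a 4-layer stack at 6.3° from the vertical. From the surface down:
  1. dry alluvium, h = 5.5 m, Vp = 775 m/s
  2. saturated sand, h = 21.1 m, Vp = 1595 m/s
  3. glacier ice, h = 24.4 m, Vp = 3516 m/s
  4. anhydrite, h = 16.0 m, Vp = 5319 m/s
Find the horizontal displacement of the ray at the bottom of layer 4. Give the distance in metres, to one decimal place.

37.8 m

Apply Snell's law at each interface; in layer i the horizontal offset is hᵢ·tan θᵢ.
Layer 1: θ = 6.30°; offset = 5.5·tan 6.30° = 0.607 m.
Layer 2: sin θ = 1595·sin 6.3°/775 = 0.2258, θ = 13.05°; offset = 21.1·tan 13.05° = 4.892 m.
Layer 3: sin θ = 3516·sin 6.3°/775 = 0.4978, θ = 29.86°; offset = 24.4·tan 29.86° = 14.006 m.
Layer 4: sin θ = 5319·sin 6.3°/775 = 0.7531, θ = 48.86°; offset = 16.0·tan 48.86° = 18.317 m.
Σ offsets = 37.822 m.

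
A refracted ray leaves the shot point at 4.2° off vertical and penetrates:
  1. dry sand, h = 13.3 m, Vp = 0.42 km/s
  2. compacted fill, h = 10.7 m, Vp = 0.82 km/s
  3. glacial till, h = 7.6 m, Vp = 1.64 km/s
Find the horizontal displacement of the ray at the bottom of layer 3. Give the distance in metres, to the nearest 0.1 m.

4.8 m

Apply Snell's law at each interface; in layer i the horizontal offset is hᵢ·tan θᵢ.
Layer 1: θ = 4.20°; offset = 13.3·tan 4.20° = 0.977 m.
Layer 2: sin θ = 0.82·sin 4.2°/0.42 = 0.1430, θ = 8.22°; offset = 10.7·tan 8.22° = 1.546 m.
Layer 3: sin θ = 1.64·sin 4.2°/0.42 = 0.2860, θ = 16.62°; offset = 7.6·tan 16.62° = 2.268 m.
Total horizontal offset = 4.791 m.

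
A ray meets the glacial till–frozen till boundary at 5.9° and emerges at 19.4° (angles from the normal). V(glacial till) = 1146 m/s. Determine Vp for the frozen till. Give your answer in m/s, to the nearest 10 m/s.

Snell's law: sin 5.9°/V₁ = sin 19.4°/V₂.
V₂ = V₁·sin 19.4°/sin 5.9° = 1146 × 3.2314 = 3703.15 m/s.

3700 m/s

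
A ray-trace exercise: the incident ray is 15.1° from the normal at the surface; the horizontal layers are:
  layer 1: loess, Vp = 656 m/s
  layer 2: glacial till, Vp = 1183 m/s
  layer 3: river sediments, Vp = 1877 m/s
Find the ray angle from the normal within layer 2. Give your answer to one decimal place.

Ray parameter p = sin 15.1° / 656 = 3.9711e-04 s/m.
sin θ_2 = p·V_2 = 3.9711e-04 × 1183 = 0.4698.
θ_2 = 28.02° from the vertical.

28.0°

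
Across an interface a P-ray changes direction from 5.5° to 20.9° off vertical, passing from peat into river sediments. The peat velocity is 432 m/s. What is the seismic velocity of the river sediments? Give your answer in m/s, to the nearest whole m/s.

sin 5.5° = 0.0958; sin 20.9° = 0.3567.
V₂ = V₁·(sin θ₂/sin θ₁) = 432·(0.3567/0.0958) = 1607.90 m/s.

1608 m/s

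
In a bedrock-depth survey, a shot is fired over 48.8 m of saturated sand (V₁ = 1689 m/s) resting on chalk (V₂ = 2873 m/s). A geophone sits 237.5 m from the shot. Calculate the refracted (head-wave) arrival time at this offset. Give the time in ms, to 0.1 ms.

t = x/V₂ + 2h·√(V₂²−V₁²)/(V₁V₂).
√(V₂²−V₁²) = √(2873²−1689²) = 2324.1 m/s; delay term = 2·48.8·2324.1/(1689·2873) = 0.04675 s.
t = 237.5/2873 + 0.04675 = 0.12941 s.

129.4 ms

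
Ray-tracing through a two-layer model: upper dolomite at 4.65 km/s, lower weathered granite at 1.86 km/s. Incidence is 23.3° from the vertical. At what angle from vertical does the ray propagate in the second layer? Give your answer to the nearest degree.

9°

Snell's law: sin θ₂ = (V₂/V₁)·sin θ₁ = (1.86/4.65)·sin 23.3° = 0.1582.
θ₂ = sin⁻¹(0.1582) = 9.10° (from vertical).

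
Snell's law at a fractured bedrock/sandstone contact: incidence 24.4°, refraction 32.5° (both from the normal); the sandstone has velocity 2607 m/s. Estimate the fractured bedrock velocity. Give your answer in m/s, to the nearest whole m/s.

Snell's law: sin 24.4°/V₁ = sin 32.5°/V₂.
V₁ = V₂·sin 24.4°/sin 32.5° = 2607 × 0.7689 = 2004.40 m/s.

2004 m/s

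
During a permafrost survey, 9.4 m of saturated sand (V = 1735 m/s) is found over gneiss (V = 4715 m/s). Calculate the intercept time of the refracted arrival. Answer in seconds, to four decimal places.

0.0101 s

tᵢ = 2h·√(V₂²−V₁²)/(V₁V₂).
√(V₂²−V₁²) = √(4715²−1735²) = 4384.2 m/s.
tᵢ = 2·9.4·4384.2/(1735·4715) = 0.01008 s.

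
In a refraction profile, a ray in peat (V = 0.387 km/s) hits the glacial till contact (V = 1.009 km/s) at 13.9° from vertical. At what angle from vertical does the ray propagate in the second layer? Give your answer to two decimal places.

38.78°

Snell's law: sin θ₂ = (V₂/V₁)·sin θ₁ = (1.009/0.387)·sin 13.9° = 0.6263.
θ₂ = sin⁻¹(0.6263) = 38.78° (from vertical).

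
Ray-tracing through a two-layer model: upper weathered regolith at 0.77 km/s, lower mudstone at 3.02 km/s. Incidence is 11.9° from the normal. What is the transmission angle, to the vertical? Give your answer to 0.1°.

54.0°

sin θ₁/V₁ = sin θ₂/V₂ ⇒ sin θ₂ = 3.02·sin 11.9°/0.77 = 3.02·0.2062/0.77 = 0.8087.
θ₂ = arcsin 0.8087 = 53.97° from the normal.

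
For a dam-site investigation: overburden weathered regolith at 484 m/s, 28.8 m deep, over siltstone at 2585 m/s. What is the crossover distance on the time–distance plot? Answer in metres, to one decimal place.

69.6 m

x_cross = 2h·√((V₂+V₁)/(V₂−V₁)).
(V₂+V₁)/(V₂−V₁) = (2585+484)/(2585−484) = 1.4607; √ = 1.2086.
x_cross = 2·28.8·1.2086 = 69.62 m.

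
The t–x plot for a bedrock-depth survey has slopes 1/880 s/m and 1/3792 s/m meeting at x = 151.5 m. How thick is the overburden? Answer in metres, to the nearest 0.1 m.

x_cross = 2h·√((V₂+V₁)/(V₂−V₁)) → h = x_cross / (2·√((V₂+V₁)/(V₂−V₁))).
√((V₂+V₁)/(V₂−V₁)) = √((3792+880)/(3792−880)) = 1.2666.
h = 151.5 / (2·1.2666) = 59.80 m.

59.8 m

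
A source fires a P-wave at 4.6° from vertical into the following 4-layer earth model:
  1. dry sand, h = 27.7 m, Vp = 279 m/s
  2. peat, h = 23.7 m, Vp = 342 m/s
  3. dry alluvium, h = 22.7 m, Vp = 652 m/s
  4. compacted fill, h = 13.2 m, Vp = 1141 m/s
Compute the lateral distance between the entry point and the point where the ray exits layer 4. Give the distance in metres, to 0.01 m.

Apply Snell's law at each interface; in layer i the horizontal offset is hᵢ·tan θᵢ.
Layer 1: θ = 4.60°; offset = 27.7·tan 4.60° = 2.2287 m.
Layer 2: sin θ = 342·sin 4.6°/279 = 0.0983, θ = 5.64°; offset = 23.7·tan 5.64° = 2.3412 m.
Layer 3: sin θ = 652·sin 4.6°/279 = 0.1874, θ = 10.80°; offset = 22.7·tan 10.80° = 4.3311 m.
Layer 4: sin θ = 1141·sin 4.6°/279 = 0.3280, θ = 19.15°; offset = 13.2·tan 19.15° = 4.5829 m.
Σ offsets = 13.4839 m.

13.48 m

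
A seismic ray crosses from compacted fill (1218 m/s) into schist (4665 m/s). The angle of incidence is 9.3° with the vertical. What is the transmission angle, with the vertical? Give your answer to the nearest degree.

Snell's law: sin θ₂ = (V₂/V₁)·sin θ₁ = (4665/1218)·sin 9.3° = 0.6190.
θ₂ = sin⁻¹(0.6190) = 38.24° (from vertical).

38°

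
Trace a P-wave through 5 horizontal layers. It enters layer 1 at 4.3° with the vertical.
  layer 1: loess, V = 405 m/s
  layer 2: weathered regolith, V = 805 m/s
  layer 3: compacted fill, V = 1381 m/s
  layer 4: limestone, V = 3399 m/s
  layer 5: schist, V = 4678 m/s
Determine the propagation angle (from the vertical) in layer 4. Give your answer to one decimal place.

Ray parameter p = sin 4.3° / 405 = 1.8513e-04 s/m.
sin θ_4 = p·V_4 = 1.8513e-04 × 3399 = 0.6293.
θ_4 = arcsin 0.6293 = 39.00°.

39.0°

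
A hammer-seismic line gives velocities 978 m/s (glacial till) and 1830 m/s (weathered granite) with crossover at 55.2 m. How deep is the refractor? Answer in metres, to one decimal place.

h = (x_cross/2)·√((V₂−V₁)/(V₂+V₁)).
(V₂−V₁)/(V₂+V₁) = (1830−978)/(1830+978) = 0.3034; √ = 0.5508.
h = (55.2/2)·0.5508 = 15.20 m.

15.2 m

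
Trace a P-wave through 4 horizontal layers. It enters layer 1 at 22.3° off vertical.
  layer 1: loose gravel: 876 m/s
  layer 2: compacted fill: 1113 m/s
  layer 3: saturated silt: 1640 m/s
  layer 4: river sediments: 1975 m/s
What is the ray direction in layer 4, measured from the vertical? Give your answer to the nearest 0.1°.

Ray parameter p = sin 22.3° / 876 = 4.3317e-04 s/m.
sin θ_4 = p·V_4 = 4.3317e-04 × 1975 = 0.8555.
θ_4 = arcsin 0.8555 = 58.82°.

58.8°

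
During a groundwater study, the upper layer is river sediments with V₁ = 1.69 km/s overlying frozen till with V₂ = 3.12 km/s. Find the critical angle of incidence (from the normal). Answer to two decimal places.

32.80°

At critical incidence the refracted ray runs along the interface (θ₂ = 90°), so sin θ_c = V₁/V₂.
θ_c = arcsin(1.69/3.12) = arcsin 0.5417 = 32.80°.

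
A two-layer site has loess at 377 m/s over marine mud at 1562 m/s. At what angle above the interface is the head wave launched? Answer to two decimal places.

76.03°

At critical incidence the refracted ray runs along the interface (θ₂ = 90°), so sin θ_c = V₁/V₂.
θ_c = arcsin(377/1562) = arcsin 0.2414 = 13.97°.
Measured from the interface: 90° − 13.97° = 76.03°.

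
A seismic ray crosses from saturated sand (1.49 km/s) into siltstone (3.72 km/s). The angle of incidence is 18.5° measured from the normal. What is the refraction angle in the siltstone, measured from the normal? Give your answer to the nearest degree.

Snell's law: sin θ₂ = (V₂/V₁)·sin θ₁ = (3.72/1.49)·sin 18.5° = 0.7922.
θ₂ = sin⁻¹(0.7922) = 52.39° (from vertical).

52°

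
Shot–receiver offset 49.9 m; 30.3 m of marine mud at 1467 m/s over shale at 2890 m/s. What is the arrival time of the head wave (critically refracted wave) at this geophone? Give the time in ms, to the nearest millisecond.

53 ms

t = x/V₂ + 2h·√(V₂²−V₁²)/(V₁V₂).
√(V₂²−V₁²) = √(2890²−1467²) = 2490.0 m/s; delay term = 2·30.3·2490.0/(1467·2890) = 0.03559 s.
t = 49.9/2890 + 0.03559 = 0.05286 s.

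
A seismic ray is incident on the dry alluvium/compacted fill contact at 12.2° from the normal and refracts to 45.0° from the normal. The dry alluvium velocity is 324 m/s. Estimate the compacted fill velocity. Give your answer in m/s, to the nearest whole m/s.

sin 12.2° = 0.2113; sin 45.0° = 0.7071.
V₂ = V₁·(sin θ₂/sin θ₁) = 324·(0.7071/0.2113) = 1084.13 m/s.

1084 m/s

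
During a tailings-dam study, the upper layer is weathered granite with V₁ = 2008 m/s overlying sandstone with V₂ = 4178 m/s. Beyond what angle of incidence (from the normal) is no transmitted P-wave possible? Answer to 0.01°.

At critical incidence the refracted ray runs along the interface (θ₂ = 90°), so sin θ_c = V₁/V₂.
θ_c = arcsin(2008/4178) = arcsin 0.4806 = 28.73°.

28.73°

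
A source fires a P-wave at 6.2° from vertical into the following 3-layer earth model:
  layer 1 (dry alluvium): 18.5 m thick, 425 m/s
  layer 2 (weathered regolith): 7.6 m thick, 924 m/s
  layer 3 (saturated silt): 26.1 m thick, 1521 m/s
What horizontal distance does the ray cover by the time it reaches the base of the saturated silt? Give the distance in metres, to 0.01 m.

Apply Snell's law at each interface; in layer i the horizontal offset is hᵢ·tan θᵢ.
Layer 1: θ = 6.20°; offset = 18.5·tan 6.20° = 2.0097 m.
Layer 2: sin θ = 924·sin 6.2°/425 = 0.2348, θ = 13.58°; offset = 7.6·tan 13.58° = 1.8358 m.
Layer 3: sin θ = 1521·sin 6.2°/425 = 0.3865, θ = 22.74°; offset = 26.1·tan 22.74° = 10.9380 m.
Σ offsets = 14.7835 m.

14.78 m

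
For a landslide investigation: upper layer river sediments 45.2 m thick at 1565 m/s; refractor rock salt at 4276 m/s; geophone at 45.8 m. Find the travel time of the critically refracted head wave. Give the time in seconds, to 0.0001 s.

t = x/V₂ + 2h·√(V₂²−V₁²)/(V₁V₂).
√(V₂²−V₁²) = √(4276²−1565²) = 3979.3 m/s; delay term = 2·45.2·3979.3/(1565·4276) = 0.05376 s.
t = 45.8/4276 + 0.05376 = 0.06447 s.

0.0645 s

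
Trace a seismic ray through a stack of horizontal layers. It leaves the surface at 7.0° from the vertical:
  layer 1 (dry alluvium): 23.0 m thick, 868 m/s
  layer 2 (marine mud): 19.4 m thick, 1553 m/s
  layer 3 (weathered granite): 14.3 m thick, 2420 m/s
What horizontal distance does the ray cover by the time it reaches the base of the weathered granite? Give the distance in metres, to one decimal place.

Ray parameter p = sin 7.0° / 868 m/s = 1.4040e-04 s/m.
Layer 1: θ = 7.00°; offset = 23.0·tan 7.00° = 2.824 m.
Layer 2: sin θ = p·1553 = 0.2180 → θ = 12.59°; offset = 19.4·tan 12.59° = 4.334 m.
Layer 3: sin θ = p·2420 = 0.3398 → θ = 19.86°; offset = 14.3·tan 19.86° = 5.166 m.
Σ offsets = 12.325 m.

12.3 m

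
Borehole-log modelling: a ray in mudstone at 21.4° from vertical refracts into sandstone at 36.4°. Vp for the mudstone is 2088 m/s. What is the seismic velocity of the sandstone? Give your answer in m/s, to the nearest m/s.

3396 m/s

sin 21.4° = 0.3649; sin 36.4° = 0.5934.
V₂ = V₁·(sin θ₂/sin θ₁) = 2088·(0.5934/0.3649) = 3395.83 m/s.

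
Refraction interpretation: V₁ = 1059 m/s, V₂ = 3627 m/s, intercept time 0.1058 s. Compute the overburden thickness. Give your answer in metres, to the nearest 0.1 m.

58.6 m

h = tᵢ·V₁·V₂ / (2·√(V₂²−V₁²)).
√(V₂²−V₁²) = √(3627² − 1059²) = 3469.0 m/s.
h = 0.1058 s × 1059 × 3627 / (2 × 3469.0) = 58.57 m.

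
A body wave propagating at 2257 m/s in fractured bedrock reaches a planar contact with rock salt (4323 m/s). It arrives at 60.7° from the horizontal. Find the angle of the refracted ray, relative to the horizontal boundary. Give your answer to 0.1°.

Convert to the normal: θ₁ = 90° − 60.7° = 29.3°.
sin θ₁/V₁ = sin θ₂/V₂ ⇒ sin θ₂ = 4323·sin 29.3°/2257 = 4323·0.4894/2257 = 0.9374.
θ₂ = sin⁻¹(0.9374) = 69.61° (from vertical).
From the interface: 90° − 69.61° = 20.39°.

20.4°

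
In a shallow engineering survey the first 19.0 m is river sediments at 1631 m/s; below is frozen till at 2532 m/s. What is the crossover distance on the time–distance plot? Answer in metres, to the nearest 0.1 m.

θ_c = arcsin(1631/2532) = 40.10°, so cos θ_c = 0.7649 and tᵢ = 2h cos θ_c/V₁ = 0.0178 s.
At crossover x/V₁ = x/V₂ + tᵢ ⇒ x = tᵢ/(1/V₁ − 1/V₂) = 0.01782/(6.1312e-04 − 3.9494e-04) = 81.68 m.

81.7 m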